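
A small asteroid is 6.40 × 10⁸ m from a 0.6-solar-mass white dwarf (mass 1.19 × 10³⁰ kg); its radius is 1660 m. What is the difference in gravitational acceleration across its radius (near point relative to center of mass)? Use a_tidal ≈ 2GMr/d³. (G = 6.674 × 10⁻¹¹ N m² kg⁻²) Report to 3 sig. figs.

1.01 × 10⁻³ m/s²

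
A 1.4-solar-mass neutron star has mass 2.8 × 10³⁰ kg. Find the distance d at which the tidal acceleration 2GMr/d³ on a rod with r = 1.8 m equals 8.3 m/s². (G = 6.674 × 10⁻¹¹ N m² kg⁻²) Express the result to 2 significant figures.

4.3 × 10⁶ m

2GMr/d³ = a_tidal  ⇒  d = (2GMr / a_tidal)^(1/3)
d = (2 × 6.674×10⁻¹¹ × (2.8 × 10³⁰) × (1.8) / (8.3))^(1/3)
  = 4.3 × 10⁶ m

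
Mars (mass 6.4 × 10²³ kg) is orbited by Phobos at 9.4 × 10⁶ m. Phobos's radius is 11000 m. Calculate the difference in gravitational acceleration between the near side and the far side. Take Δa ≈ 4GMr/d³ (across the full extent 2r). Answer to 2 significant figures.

2.3 × 10⁻³ m/s²

Δa = 4GMr/d³
   = 4 × (6.674 × 10⁻¹¹) × (6.4 × 10²³) × (11000) / (9.4 × 10⁶)³
   = 2.3 × 10⁻³ m/s²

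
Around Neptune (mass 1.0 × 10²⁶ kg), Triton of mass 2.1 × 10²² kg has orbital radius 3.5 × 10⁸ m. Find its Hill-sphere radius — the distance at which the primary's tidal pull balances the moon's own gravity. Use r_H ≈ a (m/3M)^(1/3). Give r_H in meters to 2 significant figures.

1.4 × 10⁷ m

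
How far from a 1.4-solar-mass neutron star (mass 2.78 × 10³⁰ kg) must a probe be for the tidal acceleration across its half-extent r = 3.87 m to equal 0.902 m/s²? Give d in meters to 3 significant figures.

1.17 × 10⁷ m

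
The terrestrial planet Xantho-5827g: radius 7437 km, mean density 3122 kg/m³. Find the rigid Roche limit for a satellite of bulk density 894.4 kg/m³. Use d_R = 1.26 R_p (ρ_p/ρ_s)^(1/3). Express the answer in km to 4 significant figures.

d_R = 1.26 × 7437 km × (3122/894.4)^(1/3)
    = 14210 km

14210 km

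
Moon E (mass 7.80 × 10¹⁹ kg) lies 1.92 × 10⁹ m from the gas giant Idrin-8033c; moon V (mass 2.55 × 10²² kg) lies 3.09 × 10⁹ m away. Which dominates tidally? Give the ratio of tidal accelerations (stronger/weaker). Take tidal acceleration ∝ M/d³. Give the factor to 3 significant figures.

Moon V, by a factor of ≈ 78.4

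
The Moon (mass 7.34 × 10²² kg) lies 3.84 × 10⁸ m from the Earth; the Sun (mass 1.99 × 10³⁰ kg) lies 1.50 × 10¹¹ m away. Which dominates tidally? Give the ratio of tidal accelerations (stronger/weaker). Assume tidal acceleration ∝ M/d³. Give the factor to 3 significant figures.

The Moon, by a factor of ≈ 2.20

Tidal stretch scales as M/d³; compute that for each body.
The Moon: (7.34 × 10²²) / (3.84 × 10⁸)³ = 1.296 × 10⁻³
The Sun: (1.99 × 10³⁰) / (1.50 × 10¹¹)³ = 5.896 × 10⁻⁴
Ratio (larger/smaller) = 2.20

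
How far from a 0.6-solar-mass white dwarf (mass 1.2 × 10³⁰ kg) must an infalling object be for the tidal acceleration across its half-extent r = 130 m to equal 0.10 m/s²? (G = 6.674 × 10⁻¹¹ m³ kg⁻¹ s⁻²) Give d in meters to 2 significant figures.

5.9 × 10⁷ m

2GMr/d³ = a_tidal  ⇒  d = (2GMr / a_tidal)^(1/3)
d = (2 × 6.674×10⁻¹¹ × (1.2 × 10³⁰) × (130) / (0.10))^(1/3)
  = 5.9 × 10⁷ m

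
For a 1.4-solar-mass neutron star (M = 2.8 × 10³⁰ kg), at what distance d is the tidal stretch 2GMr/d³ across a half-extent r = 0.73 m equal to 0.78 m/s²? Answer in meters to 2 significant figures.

7.0 × 10⁶ m

2GMr/d³ = a_tidal  ⇒  d = (2GMr / a_tidal)^(1/3)
d = (2 × 6.674×10⁻¹¹ × (2.8 × 10³⁰) × (0.73) / (0.78))^(1/3)
  = 7.0 × 10⁶ m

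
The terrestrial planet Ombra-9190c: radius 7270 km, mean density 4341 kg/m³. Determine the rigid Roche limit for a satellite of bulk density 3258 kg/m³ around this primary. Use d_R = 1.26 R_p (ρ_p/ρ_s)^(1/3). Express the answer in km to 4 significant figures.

d_R = 1.26 × 7270 km × (4341/3258)^(1/3)
    = 10080 km

10080 km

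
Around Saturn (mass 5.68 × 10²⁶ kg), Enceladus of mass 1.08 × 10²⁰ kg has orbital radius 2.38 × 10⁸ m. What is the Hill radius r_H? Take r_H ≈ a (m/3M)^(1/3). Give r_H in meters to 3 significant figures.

9.49 × 10⁵ m

r_H ≈ a (m/3M)^(1/3)
    = (2.38 × 10⁸) × (1.08 × 10²⁰ / (3 × 5.68 × 10²⁶))^(1/3)
    = 9.49 × 10⁵ m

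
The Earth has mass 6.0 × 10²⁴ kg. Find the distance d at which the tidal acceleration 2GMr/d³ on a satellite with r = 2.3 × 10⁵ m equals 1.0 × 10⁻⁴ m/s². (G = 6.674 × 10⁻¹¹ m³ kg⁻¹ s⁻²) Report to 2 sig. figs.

1.2 × 10⁸ m

2GMr/d³ = a_tidal  ⇒  d = (2GMr / a_tidal)^(1/3)
d = (2 × 6.674×10⁻¹¹ × (6.0 × 10²⁴) × (2.3 × 10⁵) / (1.0 × 10⁻⁴))^(1/3)
  = 1.2 × 10⁸ m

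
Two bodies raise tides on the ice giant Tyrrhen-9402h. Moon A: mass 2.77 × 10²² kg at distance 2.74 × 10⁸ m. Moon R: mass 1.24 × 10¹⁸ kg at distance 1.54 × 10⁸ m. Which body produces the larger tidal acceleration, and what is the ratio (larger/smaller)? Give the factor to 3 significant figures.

Tidal acceleration ∝ M/d³, so compare M/d³ for each.
Moon A: (2.77 × 10²²) / (2.74 × 10⁸)³ = 1.347 × 10⁻³
Moon R: (1.24 × 10¹⁸) / (1.54 × 10⁸)³ = 3.395 × 10⁻⁷
Ratio (larger/smaller) = 3970

Moon A, by a factor of ≈ 3970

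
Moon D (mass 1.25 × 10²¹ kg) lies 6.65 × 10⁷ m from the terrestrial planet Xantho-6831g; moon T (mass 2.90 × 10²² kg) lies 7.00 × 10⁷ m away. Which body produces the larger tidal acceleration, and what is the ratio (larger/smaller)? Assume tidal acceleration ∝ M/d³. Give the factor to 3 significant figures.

Moon T, by a factor of ≈ 19.9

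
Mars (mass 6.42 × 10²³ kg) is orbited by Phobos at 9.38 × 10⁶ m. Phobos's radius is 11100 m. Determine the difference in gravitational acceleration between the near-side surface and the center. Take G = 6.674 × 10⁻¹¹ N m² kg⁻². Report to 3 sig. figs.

Differencing GM/(d−r)² and GM/d² to first order in r/d gives 2GMr/d³.
a_tidal = 2GMr/d³
        = 2 × (6.674 × 10⁻¹¹) × (6.42 × 10²³) × (11100) / (9.38 × 10⁶)³
        = 1.15 × 10⁻³ m/s²

1.15 × 10⁻³ m/s²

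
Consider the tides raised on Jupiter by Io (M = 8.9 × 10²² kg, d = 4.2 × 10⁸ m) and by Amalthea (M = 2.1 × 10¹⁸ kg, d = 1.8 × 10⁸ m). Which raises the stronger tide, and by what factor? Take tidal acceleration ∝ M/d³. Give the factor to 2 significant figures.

The tide-raising term goes as M/d³ (the gradient of a 1/d² field).
Io: (8.9 × 10²²) / (4.2 × 10⁸)³ = 1.201 × 10⁻³
Amalthea: (2.1 × 10¹⁸) / (1.8 × 10⁸)³ = 3.601 × 10⁻⁷
Ratio (larger/smaller) = 3300

Io, by a factor of ≈ 3300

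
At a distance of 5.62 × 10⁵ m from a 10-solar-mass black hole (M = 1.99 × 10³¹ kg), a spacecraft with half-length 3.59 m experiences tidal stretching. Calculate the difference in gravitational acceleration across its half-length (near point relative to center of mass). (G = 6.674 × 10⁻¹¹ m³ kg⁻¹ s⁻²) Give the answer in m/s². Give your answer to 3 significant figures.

The tidal stretch is the gradient of GM/d² times the body's extent r, hence the 1/d³ dependence.
Δg = 2GMr/d³
   = 2 × (6.674 × 10⁻¹¹) × (1.99 × 10³¹) × (3.59) / (5.62 × 10⁵)³
   = 5.37 × 10⁴ m/s²

5.37 × 10⁴ m/s²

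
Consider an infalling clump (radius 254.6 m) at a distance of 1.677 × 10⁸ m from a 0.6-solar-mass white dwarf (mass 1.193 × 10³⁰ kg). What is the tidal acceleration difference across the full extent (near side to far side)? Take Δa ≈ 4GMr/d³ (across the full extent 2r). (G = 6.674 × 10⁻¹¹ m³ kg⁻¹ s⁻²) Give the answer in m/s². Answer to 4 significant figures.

1.719 × 10⁻² m/s²

Δg = 4GMr/d³
   = 4 × (6.674 × 10⁻¹¹) × (1.193 × 10³⁰) × (254.6) / (1.677 × 10⁸)³
   = 1.719 × 10⁻² m/s²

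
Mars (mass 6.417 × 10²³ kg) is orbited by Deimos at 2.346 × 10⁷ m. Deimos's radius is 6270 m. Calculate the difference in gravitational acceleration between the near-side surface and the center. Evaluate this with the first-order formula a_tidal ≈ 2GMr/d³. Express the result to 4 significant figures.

4.159 × 10⁻⁵ m/s²

a_tidal = 2GMr/d³
        = 2 × (6.674 × 10⁻¹¹) × (6.417 × 10²³) × (6270) / (2.346 × 10⁷)³
        = 4.159 × 10⁻⁵ m/s²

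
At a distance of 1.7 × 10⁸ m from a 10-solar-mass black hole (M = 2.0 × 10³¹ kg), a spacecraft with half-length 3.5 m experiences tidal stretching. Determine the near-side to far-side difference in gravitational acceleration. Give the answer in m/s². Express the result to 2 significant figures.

3.8 × 10⁻³ m/s²

Δg = 4GMr/d³
   = 4 × (6.674 × 10⁻¹¹) × (2.0 × 10³¹) × (3.5) / (1.7 × 10⁸)³
   = 3.8 × 10⁻³ m/s²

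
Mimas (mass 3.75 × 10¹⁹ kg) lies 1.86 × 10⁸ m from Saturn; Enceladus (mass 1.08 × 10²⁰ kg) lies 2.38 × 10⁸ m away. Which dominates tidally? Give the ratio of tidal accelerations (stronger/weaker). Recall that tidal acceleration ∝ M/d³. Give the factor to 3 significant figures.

Enceladus, by a factor of ≈ 1.37

Compare M/d³ for the two perturbers:
Mimas: (3.75 × 10¹⁹) / (1.86 × 10⁸)³ = 5.828 × 10⁻⁶
Enceladus: (1.08 × 10²⁰) / (2.38 × 10⁸)³ = 8.011 × 10⁻⁶
Ratio (larger/smaller) = 1.37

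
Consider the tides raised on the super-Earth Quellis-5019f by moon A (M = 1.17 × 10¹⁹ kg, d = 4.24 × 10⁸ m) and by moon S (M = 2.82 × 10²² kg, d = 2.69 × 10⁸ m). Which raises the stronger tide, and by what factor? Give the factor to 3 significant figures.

Tidal stretch scales as M/d³; compute that for each body.
Moon A: (1.17 × 10¹⁹) / (4.24 × 10⁸)³ = 1.535 × 10⁻⁷
Moon S: (2.82 × 10²²) / (2.69 × 10⁸)³ = 1.449 × 10⁻³
Ratio (larger/smaller) = 9440

Moon S, by a factor of ≈ 9440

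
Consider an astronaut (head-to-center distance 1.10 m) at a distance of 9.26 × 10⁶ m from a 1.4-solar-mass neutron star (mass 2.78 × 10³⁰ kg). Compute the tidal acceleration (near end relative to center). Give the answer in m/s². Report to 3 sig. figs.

Δa = 2GMr/d³
   = 2 × (6.674 × 10⁻¹¹) × (2.78 × 10³⁰) × (1.10) / (9.26 × 10⁶)³
   = 5.14 × 10⁻¹ m/s²

5.14 × 10⁻¹ m/s²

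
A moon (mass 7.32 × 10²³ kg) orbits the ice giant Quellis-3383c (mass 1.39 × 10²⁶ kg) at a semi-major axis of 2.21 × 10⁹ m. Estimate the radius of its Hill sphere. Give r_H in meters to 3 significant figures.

2.67 × 10⁸ m

r_H ≈ a (m/3M)^(1/3)
    = (2.21 × 10⁹) × (7.32 × 10²³ / (3 × 1.39 × 10²⁶))^(1/3)
    = 2.67 × 10⁸ m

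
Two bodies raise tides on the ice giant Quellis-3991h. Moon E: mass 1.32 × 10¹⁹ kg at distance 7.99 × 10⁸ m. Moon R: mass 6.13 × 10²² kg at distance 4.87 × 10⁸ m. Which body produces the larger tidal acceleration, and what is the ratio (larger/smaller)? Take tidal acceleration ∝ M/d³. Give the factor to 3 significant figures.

Moon R, by a factor of ≈ 20500

The tide-raising term goes as M/d³ (the gradient of a 1/d² field).
Moon E: (1.32 × 10¹⁹) / (7.99 × 10⁸)³ = 2.588 × 10⁻⁸
Moon R: (6.13 × 10²²) / (4.87 × 10⁸)³ = 5.307 × 10⁻⁴
Ratio (larger/smaller) = 20500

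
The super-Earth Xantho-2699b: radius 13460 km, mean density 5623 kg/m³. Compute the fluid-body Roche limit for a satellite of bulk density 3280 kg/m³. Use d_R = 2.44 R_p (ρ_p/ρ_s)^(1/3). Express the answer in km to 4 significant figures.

39310 km

d_R = 2.44 × 13460 km × (5623/3280)^(1/3)
    = 39310 km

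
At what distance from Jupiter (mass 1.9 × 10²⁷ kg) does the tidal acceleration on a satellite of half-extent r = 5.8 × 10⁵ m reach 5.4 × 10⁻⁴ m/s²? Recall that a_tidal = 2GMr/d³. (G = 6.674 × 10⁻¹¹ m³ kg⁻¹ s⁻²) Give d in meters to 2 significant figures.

2GMr/d³ = a_tidal  ⇒  d = (2GMr / a_tidal)^(1/3)
d = (2 × 6.674×10⁻¹¹ × (1.9 × 10²⁷) × (5.8 × 10⁵) / (5.4 × 10⁻⁴))^(1/3)
  = 6.5 × 10⁸ m

6.5 × 10⁸ m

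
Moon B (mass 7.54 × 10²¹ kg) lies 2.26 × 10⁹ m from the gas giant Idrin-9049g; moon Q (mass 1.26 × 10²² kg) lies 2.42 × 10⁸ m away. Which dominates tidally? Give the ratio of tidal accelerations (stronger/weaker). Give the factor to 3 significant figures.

Moon Q, by a factor of ≈ 1360

The tide-raising term goes as M/d³ (the gradient of a 1/d² field).
Moon B: (7.54 × 10²¹) / (2.26 × 10⁹)³ = 6.532 × 10⁻⁷
Moon Q: (1.26 × 10²²) / (2.42 × 10⁸)³ = 8.890 × 10⁻⁴
Ratio (larger/smaller) = 1360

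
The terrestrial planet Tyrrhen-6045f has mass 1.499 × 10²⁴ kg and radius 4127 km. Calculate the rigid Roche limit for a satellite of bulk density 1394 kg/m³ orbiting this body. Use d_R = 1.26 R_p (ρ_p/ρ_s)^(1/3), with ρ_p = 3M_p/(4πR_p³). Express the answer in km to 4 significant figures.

8008 km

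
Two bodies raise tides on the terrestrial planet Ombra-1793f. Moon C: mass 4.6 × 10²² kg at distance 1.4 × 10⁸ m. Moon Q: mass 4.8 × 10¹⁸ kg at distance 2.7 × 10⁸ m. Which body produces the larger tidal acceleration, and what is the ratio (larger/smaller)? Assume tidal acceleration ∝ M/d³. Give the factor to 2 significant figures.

Compare M/d³ for the two perturbers:
Moon C: (4.6 × 10²²) / (1.4 × 10⁸)³ = 1.676 × 10⁻²
Moon Q: (4.8 × 10¹⁸) / (2.7 × 10⁸)³ = 2.439 × 10⁻⁷
Ratio (larger/smaller) = 69000

Moon C, by a factor of ≈ 69000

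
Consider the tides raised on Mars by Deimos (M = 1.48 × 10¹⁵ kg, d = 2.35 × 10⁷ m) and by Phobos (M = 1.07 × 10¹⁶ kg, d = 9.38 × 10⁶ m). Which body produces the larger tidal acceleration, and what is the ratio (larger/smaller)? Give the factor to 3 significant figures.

The tide-raising term goes as M/d³ (the gradient of a 1/d² field).
Deimos: (1.48 × 10¹⁵) / (2.35 × 10⁷)³ = 1.140 × 10⁻⁷
Phobos: (1.07 × 10¹⁶) / (9.38 × 10⁶)³ = 1.297 × 10⁻⁵
Ratio (larger/smaller) = 114

Phobos, by a factor of ≈ 114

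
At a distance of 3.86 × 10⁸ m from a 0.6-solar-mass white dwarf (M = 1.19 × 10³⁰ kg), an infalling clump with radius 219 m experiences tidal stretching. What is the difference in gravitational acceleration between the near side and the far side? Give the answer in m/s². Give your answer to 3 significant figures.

1.21 × 10⁻³ m/s²

Near-to-far spans 2r, so the tidal difference is twice the near-to-center value: 4GMr/d³.
Δa = 4GMr/d³
   = 4 × (6.674 × 10⁻¹¹) × (1.19 × 10³⁰) × (219) / (3.86 × 10⁸)³
   = 1.21 × 10⁻³ m/s²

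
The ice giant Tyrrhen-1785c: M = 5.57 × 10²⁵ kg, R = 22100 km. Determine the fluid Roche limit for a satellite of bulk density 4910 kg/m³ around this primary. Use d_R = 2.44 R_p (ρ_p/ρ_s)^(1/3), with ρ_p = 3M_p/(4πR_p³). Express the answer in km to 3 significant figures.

ρ_p = 3M_p/(4πR_p³) = 3 × (5.57 × 10²⁵) / (4π × (2.21 × 10⁷ m)³) = 1230 kg/m³
d_R = 2.44 × 22100 km × (1230/4910)^(1/3)
    = 34000 km

34000 km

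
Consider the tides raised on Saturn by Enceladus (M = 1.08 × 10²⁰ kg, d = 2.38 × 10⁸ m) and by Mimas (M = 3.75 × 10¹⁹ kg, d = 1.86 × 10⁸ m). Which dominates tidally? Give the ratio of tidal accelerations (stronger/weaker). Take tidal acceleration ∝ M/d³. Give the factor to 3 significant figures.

Enceladus, by a factor of ≈ 1.37

Compare M/d³ for the two perturbers:
Enceladus: (1.08 × 10²⁰) / (2.38 × 10⁸)³ = 8.011 × 10⁻⁶
Mimas: (3.75 × 10¹⁹) / (1.86 × 10⁸)³ = 5.828 × 10⁻⁶
Ratio (larger/smaller) = 1.37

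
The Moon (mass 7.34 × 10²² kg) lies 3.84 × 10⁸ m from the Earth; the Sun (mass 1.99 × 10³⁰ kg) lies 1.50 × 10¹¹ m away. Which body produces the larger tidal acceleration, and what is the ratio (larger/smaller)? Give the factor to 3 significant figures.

The tide-raising term goes as M/d³ (the gradient of a 1/d² field).
The Moon: (7.34 × 10²²) / (3.84 × 10⁸)³ = 1.296 × 10⁻³
The Sun: (1.99 × 10³⁰) / (1.50 × 10¹¹)³ = 5.896 × 10⁻⁴
Ratio (larger/smaller) = 2.20

The Moon, by a factor of ≈ 2.20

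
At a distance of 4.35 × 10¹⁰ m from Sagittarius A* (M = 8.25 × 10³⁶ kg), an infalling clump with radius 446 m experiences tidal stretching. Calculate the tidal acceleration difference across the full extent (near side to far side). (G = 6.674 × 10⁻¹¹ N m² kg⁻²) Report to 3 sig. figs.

Differencing GM/(d−r)² and GM/(d+r)² to first order in r/d gives 4GMr/d³.
Δa = 4GMr/d³
   = 4 × (6.674 × 10⁻¹¹) × (8.25 × 10³⁶) × (446) / (4.35 × 10¹⁰)³
   = 1.19 × 10⁻² m/s²

1.19 × 10⁻² m/s²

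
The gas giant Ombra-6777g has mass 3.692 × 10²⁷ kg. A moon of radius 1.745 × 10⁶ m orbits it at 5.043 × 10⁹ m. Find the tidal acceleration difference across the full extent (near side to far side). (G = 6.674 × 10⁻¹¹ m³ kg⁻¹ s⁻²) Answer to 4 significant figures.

Near-to-far spans 2r, so the tidal difference is twice the near-to-center value: 4GMr/d³.
Δa = 4GMr/d³
   = 4 × (6.674 × 10⁻¹¹) × (3.692 × 10²⁷) × (1.745 × 10⁶) / (5.043 × 10⁹)³
   = 1.341 × 10⁻⁵ m/s²

1.341 × 10⁻⁵ m/s²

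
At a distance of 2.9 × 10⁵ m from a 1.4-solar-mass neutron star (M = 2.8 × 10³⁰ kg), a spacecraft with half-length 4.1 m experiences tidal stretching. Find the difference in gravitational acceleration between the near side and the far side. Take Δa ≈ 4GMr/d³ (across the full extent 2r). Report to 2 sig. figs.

1.3 × 10⁵ m/s²

The field gradient is 2GM/d³; across the full diameter 2r the difference is 4GMr/d³.
a_tidal = 4GMr/d³
        = 4 × (6.674 × 10⁻¹¹) × (2.8 × 10³⁰) × (4.1) / (2.9 × 10⁵)³
        = 1.3 × 10⁵ m/s²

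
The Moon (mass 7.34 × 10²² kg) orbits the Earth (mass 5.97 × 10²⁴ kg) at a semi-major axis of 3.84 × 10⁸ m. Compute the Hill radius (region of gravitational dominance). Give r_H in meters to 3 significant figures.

r_H ≈ a (m/3M)^(1/3)
    = (3.84 × 10⁸) × (7.34 × 10²² / (3 × 5.97 × 10²⁴))^(1/3)
    = 6.15 × 10⁷ m

6.15 × 10⁷ m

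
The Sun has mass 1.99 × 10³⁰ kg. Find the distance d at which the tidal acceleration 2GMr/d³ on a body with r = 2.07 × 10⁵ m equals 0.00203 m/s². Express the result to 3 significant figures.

3.00 × 10⁹ m

2GMr/d³ = a_tidal  ⇒  d = (2GMr / a_tidal)^(1/3)
d = (2 × 6.674×10⁻¹¹ × (1.99 × 10³⁰) × (2.07 × 10⁵) / (0.00203))^(1/3)
  = 3.00 × 10⁹ m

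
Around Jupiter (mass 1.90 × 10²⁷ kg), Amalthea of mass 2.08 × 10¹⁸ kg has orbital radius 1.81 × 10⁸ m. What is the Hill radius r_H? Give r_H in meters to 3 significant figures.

1.29 × 10⁵ m

r_H ≈ a (m/3M)^(1/3)
    = (1.81 × 10⁸) × (2.08 × 10¹⁸ / (3 × 1.90 × 10²⁷))^(1/3)
    = 1.29 × 10⁵ m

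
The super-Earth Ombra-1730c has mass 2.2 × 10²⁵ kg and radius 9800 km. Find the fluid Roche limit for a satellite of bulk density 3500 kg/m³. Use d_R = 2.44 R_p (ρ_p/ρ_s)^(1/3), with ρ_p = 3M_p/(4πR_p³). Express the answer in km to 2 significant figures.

28000 km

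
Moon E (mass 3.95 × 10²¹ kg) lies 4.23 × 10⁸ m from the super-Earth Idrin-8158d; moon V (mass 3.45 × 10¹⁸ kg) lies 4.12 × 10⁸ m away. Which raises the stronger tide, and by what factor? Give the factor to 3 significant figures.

The tide-raising term goes as M/d³ (the gradient of a 1/d² field).
Moon E: (3.95 × 10²¹) / (4.23 × 10⁸)³ = 5.219 × 10⁻⁵
Moon V: (3.45 × 10¹⁸) / (4.12 × 10⁸)³ = 4.933 × 10⁻⁸
Ratio (larger/smaller) = 1060

Moon E, by a factor of ≈ 1060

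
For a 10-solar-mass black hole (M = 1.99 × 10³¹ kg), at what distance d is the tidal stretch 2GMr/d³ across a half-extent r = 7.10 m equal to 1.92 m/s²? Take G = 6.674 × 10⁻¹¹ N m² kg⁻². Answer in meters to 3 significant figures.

2GMr/d³ = a_tidal  ⇒  d = (2GMr / a_tidal)^(1/3)
d = (2 × 6.674×10⁻¹¹ × (1.99 × 10³¹) × (7.10) / (1.92))^(1/3)
  = 2.14 × 10⁷ m

2.14 × 10⁷ m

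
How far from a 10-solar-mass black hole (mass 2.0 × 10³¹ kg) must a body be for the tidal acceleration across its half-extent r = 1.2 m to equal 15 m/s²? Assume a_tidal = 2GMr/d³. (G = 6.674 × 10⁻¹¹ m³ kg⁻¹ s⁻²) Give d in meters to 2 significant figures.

6.0 × 10⁶ m

2GMr/d³ = a_tidal  ⇒  d = (2GMr / a_tidal)^(1/3)
d = (2 × 6.674×10⁻¹¹ × (2.0 × 10³¹) × (1.2) / (15))^(1/3)
  = 6.0 × 10⁶ m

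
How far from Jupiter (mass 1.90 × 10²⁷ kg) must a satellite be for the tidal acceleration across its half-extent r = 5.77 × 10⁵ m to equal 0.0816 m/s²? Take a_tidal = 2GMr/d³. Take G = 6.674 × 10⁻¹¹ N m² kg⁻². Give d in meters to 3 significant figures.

1.21 × 10⁸ m

2GMr/d³ = a_tidal  ⇒  d = (2GMr / a_tidal)^(1/3)
d = (2 × 6.674×10⁻¹¹ × (1.90 × 10²⁷) × (5.77 × 10⁵) / (0.0816))^(1/3)
  = 1.21 × 10⁸ m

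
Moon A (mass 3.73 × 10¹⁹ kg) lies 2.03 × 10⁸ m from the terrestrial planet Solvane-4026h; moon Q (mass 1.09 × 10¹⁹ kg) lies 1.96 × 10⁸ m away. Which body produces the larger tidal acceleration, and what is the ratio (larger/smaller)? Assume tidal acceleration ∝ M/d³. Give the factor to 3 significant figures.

Tidal stretch scales as M/d³; compute that for each body.
Moon A: (3.73 × 10¹⁹) / (2.03 × 10⁸)³ = 4.459 × 10⁻⁶
Moon Q: (1.09 × 10¹⁹) / (1.96 × 10⁸)³ = 1.448 × 10⁻⁶
Ratio (larger/smaller) = 3.08

Moon A, by a factor of ≈ 3.08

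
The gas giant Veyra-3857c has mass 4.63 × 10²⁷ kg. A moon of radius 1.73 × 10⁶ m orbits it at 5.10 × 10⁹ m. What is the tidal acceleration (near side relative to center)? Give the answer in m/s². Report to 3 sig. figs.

8.06 × 10⁻⁶ m/s²

Δa = 2GMr/d³
   = 2 × (6.674 × 10⁻¹¹) × (4.63 × 10²⁷) × (1.73 × 10⁶) / (5.10 × 10⁹)³
   = 8.06 × 10⁻⁶ m/s²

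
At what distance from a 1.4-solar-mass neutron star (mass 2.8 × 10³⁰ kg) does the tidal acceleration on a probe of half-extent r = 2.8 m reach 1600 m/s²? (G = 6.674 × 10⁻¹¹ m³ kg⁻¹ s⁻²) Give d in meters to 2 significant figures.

2GMr/d³ = a_tidal  ⇒  d = (2GMr / a_tidal)^(1/3)
d = (2 × 6.674×10⁻¹¹ × (2.8 × 10³⁰) × (2.8) / (1600))^(1/3)
  = 8.7 × 10⁵ m

8.7 × 10⁵ m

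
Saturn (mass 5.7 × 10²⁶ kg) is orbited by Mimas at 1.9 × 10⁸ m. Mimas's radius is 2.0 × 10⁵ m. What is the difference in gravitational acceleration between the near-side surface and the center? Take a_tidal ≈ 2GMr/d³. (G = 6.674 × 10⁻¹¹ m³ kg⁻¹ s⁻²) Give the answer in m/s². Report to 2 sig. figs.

The tidal stretch is the gradient of GM/d² times the body's extent r, hence the 1/d³ dependence.
a_tidal = 2GMr/d³
        = 2 × (6.674 × 10⁻¹¹) × (5.7 × 10²⁶) × (2.0 × 10⁵) / (1.9 × 10⁸)³
        = 2.2 × 10⁻³ m/s²

2.2 × 10⁻³ m/s²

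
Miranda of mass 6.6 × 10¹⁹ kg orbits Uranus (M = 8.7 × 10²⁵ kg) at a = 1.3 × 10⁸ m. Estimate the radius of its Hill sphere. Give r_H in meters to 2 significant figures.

r_H ≈ a (m/3M)^(1/3)
    = (1.3 × 10⁸) × (6.6 × 10¹⁹ / (3 × 8.7 × 10²⁵))^(1/3)
    = 8.2 × 10⁵ m

8.2 × 10⁵ m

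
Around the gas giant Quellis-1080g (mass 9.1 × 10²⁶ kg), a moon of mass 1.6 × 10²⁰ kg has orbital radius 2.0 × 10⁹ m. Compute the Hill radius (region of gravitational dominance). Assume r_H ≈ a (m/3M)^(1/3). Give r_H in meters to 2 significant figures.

7.8 × 10⁶ m

r_H ≈ a (m/3M)^(1/3)
    = (2.0 × 10⁹) × (1.6 × 10²⁰ / (3 × 9.1 × 10²⁶))^(1/3)
    = 7.8 × 10⁶ m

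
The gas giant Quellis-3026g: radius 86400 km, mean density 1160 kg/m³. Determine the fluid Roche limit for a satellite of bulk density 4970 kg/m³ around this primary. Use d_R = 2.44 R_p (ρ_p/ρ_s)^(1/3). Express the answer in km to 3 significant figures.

1.30 × 10⁵ km

d_R = 2.44 × 86400 km × (1160/4970)^(1/3)
    = 1.30 × 10⁵ km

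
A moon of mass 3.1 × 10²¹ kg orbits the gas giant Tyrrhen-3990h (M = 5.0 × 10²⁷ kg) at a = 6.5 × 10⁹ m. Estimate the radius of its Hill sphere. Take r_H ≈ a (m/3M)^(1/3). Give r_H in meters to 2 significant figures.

3.8 × 10⁷ m

r_H ≈ a (m/3M)^(1/3)
    = (6.5 × 10⁹) × (3.1 × 10²¹ / (3 × 5.0 × 10²⁷))^(1/3)
    = 3.8 × 10⁷ m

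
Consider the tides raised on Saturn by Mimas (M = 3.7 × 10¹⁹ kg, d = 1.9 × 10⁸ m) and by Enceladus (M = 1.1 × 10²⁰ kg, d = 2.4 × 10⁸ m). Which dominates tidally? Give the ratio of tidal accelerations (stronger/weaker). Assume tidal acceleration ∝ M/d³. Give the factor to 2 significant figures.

Enceladus, by a factor of ≈ 1.5

Compare M/d³ for the two perturbers:
Mimas: (3.7 × 10¹⁹) / (1.9 × 10⁸)³ = 5.394 × 10⁻⁶
Enceladus: (1.1 × 10²⁰) / (2.4 × 10⁸)³ = 7.957 × 10⁻⁶
Ratio (larger/smaller) = 1.5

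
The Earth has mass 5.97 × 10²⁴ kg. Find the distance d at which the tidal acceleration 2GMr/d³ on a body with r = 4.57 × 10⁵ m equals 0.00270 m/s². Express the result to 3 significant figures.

2GMr/d³ = a_tidal  ⇒  d = (2GMr / a_tidal)^(1/3)
d = (2 × 6.674×10⁻¹¹ × (5.97 × 10²⁴) × (4.57 × 10⁵) / (0.00270))^(1/3)
  = 5.13 × 10⁷ m

5.13 × 10⁷ m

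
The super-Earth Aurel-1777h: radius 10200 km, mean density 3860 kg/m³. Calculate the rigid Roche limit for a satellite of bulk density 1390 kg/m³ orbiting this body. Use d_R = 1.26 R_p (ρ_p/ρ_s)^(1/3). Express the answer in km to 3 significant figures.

18100 km

d_R = 1.26 × 10200 km × (3860/1390)^(1/3)
    = 18100 km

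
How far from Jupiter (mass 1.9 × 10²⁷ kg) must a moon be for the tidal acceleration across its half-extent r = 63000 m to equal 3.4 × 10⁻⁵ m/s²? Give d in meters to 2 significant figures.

7.8 × 10⁸ m

2GMr/d³ = a_tidal  ⇒  d = (2GMr / a_tidal)^(1/3)
d = (2 × 6.674×10⁻¹¹ × (1.9 × 10²⁷) × (63000) / (3.4 × 10⁻⁵))^(1/3)
  = 7.8 × 10⁸ m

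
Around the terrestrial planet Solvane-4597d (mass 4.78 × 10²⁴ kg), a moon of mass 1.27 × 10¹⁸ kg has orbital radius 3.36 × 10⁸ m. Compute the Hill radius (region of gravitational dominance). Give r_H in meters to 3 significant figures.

1.50 × 10⁶ m

r_H ≈ a (m/3M)^(1/3)
    = (3.36 × 10⁸) × (1.27 × 10¹⁸ / (3 × 4.78 × 10²⁴))^(1/3)
    = 1.50 × 10⁶ m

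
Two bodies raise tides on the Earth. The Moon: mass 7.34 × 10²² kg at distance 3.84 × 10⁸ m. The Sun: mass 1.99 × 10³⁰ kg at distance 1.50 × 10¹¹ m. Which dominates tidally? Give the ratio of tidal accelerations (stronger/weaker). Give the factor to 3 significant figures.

The Moon, by a factor of ≈ 2.20

Compare M/d³ for the two perturbers:
The Moon: (7.34 × 10²²) / (3.84 × 10⁸)³ = 1.296 × 10⁻³
The Sun: (1.99 × 10³⁰) / (1.50 × 10¹¹)³ = 5.896 × 10⁻⁴
Ratio (larger/smaller) = 2.20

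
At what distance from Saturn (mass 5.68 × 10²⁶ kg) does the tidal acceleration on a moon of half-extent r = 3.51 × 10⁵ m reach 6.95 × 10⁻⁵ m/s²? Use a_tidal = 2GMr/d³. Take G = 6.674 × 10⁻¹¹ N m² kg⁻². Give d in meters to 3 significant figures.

7.26 × 10⁸ m

2GMr/d³ = a_tidal  ⇒  d = (2GMr / a_tidal)^(1/3)
d = (2 × 6.674×10⁻¹¹ × (5.68 × 10²⁶) × (3.51 × 10⁵) / (6.95 × 10⁻⁵))^(1/3)
  = 7.26 × 10⁸ m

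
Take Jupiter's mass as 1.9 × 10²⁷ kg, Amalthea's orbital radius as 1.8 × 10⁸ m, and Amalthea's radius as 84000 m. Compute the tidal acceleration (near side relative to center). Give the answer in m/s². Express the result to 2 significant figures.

3.7 × 10⁻³ m/s²

Differencing GM/(d−r)² and GM/d² to first order in r/d gives 2GMr/d³.
Δa = 2GMr/d³
   = 2 × (6.674 × 10⁻¹¹) × (1.9 × 10²⁷) × (84000) / (1.8 × 10⁸)³
   = 3.7 × 10⁻³ m/s²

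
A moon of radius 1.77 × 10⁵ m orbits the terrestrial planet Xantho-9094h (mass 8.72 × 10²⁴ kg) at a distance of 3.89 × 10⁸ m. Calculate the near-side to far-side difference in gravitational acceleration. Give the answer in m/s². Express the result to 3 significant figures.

Δa = 4GMr/d³
   = 4 × (6.674 × 10⁻¹¹) × (8.72 × 10²⁴) × (1.77 × 10⁵) / (3.89 × 10⁸)³
   = 7.00 × 10⁻⁶ m/s²

7.00 × 10⁻⁶ m/s²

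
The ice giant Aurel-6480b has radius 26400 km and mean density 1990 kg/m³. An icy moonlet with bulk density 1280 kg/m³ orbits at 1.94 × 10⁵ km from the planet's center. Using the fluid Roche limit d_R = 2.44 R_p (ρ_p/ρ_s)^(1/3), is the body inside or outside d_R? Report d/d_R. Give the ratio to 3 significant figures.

outside; d/d_R ≈ 2.60

d_R = 2.44 × (26400 km) × (1990/1280)^(1/3) = 74620 km
d/d_R = (1.94 × 10⁵) / (74620) = 2.60
Since d/d_R > 1, the body is outside the Roche limit.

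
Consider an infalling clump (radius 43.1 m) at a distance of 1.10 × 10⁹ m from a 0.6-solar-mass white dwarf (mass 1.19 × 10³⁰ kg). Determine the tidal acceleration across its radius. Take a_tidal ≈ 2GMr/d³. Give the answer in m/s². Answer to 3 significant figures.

5.14 × 10⁻⁶ m/s²

Δg = 2GMr/d³
   = 2 × (6.674 × 10⁻¹¹) × (1.19 × 10³⁰) × (43.1) / (1.10 × 10⁹)³
   = 5.14 × 10⁻⁶ m/s²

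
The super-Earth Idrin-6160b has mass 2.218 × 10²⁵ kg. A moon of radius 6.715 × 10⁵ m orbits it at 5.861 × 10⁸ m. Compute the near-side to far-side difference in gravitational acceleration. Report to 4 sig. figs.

Differencing GM/(d−r)² and GM/(d+r)² to first order in r/d gives 4GMr/d³.
Δa = 4GMr/d³
   = 4 × (6.674 × 10⁻¹¹) × (2.218 × 10²⁵) × (6.715 × 10⁵) / (5.861 × 10⁸)³
   = 1.975 × 10⁻⁵ m/s²

1.975 × 10⁻⁵ m/s²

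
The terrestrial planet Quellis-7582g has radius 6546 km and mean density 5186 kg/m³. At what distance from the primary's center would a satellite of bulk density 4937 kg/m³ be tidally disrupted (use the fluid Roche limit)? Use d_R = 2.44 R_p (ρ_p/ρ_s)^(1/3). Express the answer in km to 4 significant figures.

16240 km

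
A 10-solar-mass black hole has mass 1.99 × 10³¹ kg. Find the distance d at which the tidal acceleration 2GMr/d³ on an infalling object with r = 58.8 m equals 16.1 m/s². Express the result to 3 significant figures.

2.13 × 10⁷ m

2GMr/d³ = a_tidal  ⇒  d = (2GMr / a_tidal)^(1/3)
d = (2 × 6.674×10⁻¹¹ × (1.99 × 10³¹) × (58.8) / (16.1))^(1/3)
  = 2.13 × 10⁷ m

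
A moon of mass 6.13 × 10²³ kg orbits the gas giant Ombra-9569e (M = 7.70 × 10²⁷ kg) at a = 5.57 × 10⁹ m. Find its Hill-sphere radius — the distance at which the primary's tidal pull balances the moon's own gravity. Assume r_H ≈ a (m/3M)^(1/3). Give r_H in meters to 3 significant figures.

1.66 × 10⁸ m

r_H ≈ a (m/3M)^(1/3)
    = (5.57 × 10⁹) × (6.13 × 10²³ / (3 × 7.70 × 10²⁷))^(1/3)
    = 1.66 × 10⁸ m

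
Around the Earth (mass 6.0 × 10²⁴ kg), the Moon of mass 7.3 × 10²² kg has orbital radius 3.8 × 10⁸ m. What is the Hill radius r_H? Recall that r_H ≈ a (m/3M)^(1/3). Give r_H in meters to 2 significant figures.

6.1 × 10⁷ m

r_H ≈ a (m/3M)^(1/3)
    = (3.8 × 10⁸) × (7.3 × 10²² / (3 × 6.0 × 10²⁴))^(1/3)
    = 6.1 × 10⁷ m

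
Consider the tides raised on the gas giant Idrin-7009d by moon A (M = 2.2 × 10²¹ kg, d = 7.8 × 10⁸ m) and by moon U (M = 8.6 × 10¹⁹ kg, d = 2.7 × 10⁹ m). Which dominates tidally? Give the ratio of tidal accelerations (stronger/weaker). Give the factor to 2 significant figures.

Moon A, by a factor of ≈ 1100

Tidal acceleration ∝ M/d³, so compare M/d³ for each.
Moon A: (2.2 × 10²¹) / (7.8 × 10⁸)³ = 4.636 × 10⁻⁶
Moon U: (8.6 × 10¹⁹) / (2.7 × 10⁹)³ = 4.369 × 10⁻⁹
Ratio (larger/smaller) = 1100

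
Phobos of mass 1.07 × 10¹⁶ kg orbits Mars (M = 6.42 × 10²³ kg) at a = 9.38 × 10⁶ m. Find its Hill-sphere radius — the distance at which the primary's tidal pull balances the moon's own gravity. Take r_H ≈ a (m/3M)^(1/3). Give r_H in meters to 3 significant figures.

r_H ≈ a (m/3M)^(1/3)
    = (9.38 × 10⁶) × (1.07 × 10¹⁶ / (3 × 6.42 × 10²³))^(1/3)
    = 1.66 × 10⁴ m

1.66 × 10⁴ m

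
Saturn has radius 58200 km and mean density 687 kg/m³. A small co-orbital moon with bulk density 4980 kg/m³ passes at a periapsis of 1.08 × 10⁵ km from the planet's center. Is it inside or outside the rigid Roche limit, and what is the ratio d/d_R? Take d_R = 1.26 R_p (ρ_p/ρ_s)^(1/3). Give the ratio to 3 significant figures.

d_R = 1.26 × (58200 km) × (687/4980)^(1/3) = 37890 km
d/d_R = (1.08 × 10⁵) / (37890) = 2.85
Since d/d_R > 1, the body is outside the Roche limit.

outside; d/d_R ≈ 2.85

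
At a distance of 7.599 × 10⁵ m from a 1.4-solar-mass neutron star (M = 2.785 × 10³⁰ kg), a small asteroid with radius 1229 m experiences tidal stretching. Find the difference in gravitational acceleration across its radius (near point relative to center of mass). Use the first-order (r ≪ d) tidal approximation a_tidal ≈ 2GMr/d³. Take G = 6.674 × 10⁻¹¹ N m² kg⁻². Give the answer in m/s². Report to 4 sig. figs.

Since r ≪ d, expand the inverse-square field across one radius to get the leading 2GMr/d³ term.
a_tidal = 2GMr/d³
        = 2 × (6.674 × 10⁻¹¹) × (2.785 × 10³⁰) × (1229) / (7.599 × 10⁵)³
        = 1.041 × 10⁶ m/s²

1.041 × 10⁶ m/s²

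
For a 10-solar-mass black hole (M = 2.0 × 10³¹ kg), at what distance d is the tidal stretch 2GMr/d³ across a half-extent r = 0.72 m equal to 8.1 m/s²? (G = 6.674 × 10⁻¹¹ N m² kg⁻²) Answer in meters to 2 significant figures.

2GMr/d³ = a_tidal  ⇒  d = (2GMr / a_tidal)^(1/3)
d = (2 × 6.674×10⁻¹¹ × (2.0 × 10³¹) × (0.72) / (8.1))^(1/3)
  = 6.2 × 10⁶ m

6.2 × 10⁶ m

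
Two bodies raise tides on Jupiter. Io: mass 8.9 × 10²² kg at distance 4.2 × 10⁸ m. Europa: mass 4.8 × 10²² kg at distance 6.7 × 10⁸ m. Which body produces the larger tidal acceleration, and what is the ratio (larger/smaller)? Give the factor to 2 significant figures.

Io, by a factor of ≈ 7.5

Tidal stretch scales as M/d³; compute that for each body.
Io: (8.9 × 10²²) / (4.2 × 10⁸)³ = 1.201 × 10⁻³
Europa: (4.8 × 10²²) / (6.7 × 10⁸)³ = 1.596 × 10⁻⁴
Ratio (larger/smaller) = 7.5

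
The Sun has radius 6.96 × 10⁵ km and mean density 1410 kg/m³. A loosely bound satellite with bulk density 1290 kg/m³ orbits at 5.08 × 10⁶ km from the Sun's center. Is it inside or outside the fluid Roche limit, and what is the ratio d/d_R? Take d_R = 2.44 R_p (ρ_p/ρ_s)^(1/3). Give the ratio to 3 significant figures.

d_R = 2.44 × (6.96 × 10⁵ km) × (1410/1290)^(1/3) = 1.749 × 10⁶ km
d/d_R = (5.08 × 10⁶) / (1.749 × 10⁶) = 2.90
Since d/d_R > 1, the body is outside the Roche limit.

outside; d/d_R ≈ 2.90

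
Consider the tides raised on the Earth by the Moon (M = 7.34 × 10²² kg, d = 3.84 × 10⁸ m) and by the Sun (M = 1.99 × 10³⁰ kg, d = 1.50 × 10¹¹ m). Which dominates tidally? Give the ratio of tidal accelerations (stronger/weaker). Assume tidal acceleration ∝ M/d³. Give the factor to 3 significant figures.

The Moon, by a factor of ≈ 2.20

The tide-raising term goes as M/d³ (the gradient of a 1/d² field).
The Moon: (7.34 × 10²²) / (3.84 × 10⁸)³ = 1.296 × 10⁻³
The Sun: (1.99 × 10³⁰) / (1.50 × 10¹¹)³ = 5.896 × 10⁻⁴
Ratio (larger/smaller) = 2.20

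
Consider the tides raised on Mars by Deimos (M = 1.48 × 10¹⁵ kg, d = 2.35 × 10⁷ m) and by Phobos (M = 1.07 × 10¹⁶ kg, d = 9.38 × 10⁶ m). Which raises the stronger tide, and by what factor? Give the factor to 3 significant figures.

Phobos, by a factor of ≈ 114

The tide-raising term goes as M/d³ (the gradient of a 1/d² field).
Deimos: (1.48 × 10¹⁵) / (2.35 × 10⁷)³ = 1.140 × 10⁻⁷
Phobos: (1.07 × 10¹⁶) / (9.38 × 10⁶)³ = 1.297 × 10⁻⁵
Ratio (larger/smaller) = 114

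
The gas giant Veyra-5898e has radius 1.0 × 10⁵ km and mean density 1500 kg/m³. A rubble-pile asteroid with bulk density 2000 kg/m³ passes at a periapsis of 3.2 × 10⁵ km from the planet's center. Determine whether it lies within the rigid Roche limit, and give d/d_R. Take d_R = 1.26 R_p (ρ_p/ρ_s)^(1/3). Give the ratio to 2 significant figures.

outside; d/d_R ≈ 2.8

d_R = 1.26 × (1.0 × 10⁵ km) × (1500/2000)^(1/3) = 1.145 × 10⁵ km
d/d_R = (3.2 × 10⁵) / (1.145 × 10⁵) = 2.8
Since d/d_R > 1, the body is outside the Roche limit.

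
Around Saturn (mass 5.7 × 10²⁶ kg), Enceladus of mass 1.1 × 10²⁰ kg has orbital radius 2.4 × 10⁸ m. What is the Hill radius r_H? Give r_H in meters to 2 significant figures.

9.6 × 10⁵ m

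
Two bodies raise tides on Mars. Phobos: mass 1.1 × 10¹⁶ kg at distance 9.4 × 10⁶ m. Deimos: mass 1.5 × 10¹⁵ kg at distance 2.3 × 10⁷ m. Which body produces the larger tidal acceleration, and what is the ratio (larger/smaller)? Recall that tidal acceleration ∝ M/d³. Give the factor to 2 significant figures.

Phobos, by a factor of ≈ 110

Tidal stretch scales as M/d³; compute that for each body.
Phobos: (1.1 × 10¹⁶) / (9.4 × 10⁶)³ = 1.324 × 10⁻⁵
Deimos: (1.5 × 10¹⁵) / (2.3 × 10⁷)³ = 1.233 × 10⁻⁷
Ratio (larger/smaller) = 110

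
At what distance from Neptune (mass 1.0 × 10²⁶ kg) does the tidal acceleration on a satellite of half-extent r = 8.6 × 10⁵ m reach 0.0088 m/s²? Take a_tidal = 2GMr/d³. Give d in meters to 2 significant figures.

1.1 × 10⁸ m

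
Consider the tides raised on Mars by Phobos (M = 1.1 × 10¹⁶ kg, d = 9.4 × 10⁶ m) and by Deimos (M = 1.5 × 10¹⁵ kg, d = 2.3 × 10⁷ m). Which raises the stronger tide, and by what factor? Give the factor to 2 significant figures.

Phobos, by a factor of ≈ 110

Compare M/d³ for the two perturbers:
Phobos: (1.1 × 10¹⁶) / (9.4 × 10⁶)³ = 1.324 × 10⁻⁵
Deimos: (1.5 × 10¹⁵) / (2.3 × 10⁷)³ = 1.233 × 10⁻⁷
Ratio (larger/smaller) = 110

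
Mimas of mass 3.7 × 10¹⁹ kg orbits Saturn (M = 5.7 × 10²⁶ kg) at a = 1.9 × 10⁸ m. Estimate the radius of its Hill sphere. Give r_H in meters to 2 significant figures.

5.3 × 10⁵ m

r_H ≈ a (m/3M)^(1/3)
    = (1.9 × 10⁸) × (3.7 × 10¹⁹ / (3 × 5.7 × 10²⁶))^(1/3)
    = 5.3 × 10⁵ m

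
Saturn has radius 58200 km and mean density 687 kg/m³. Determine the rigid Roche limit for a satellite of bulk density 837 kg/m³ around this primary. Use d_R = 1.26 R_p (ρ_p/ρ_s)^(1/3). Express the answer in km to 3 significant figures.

68700 km

d_R = 1.26 × 58200 km × (687/837)^(1/3)
    = 68700 km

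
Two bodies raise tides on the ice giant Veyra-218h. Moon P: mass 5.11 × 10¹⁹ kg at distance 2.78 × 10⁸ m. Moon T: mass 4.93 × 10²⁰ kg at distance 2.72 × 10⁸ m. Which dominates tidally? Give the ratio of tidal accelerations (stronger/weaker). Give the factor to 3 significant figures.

Tidal acceleration ∝ M/d³, so compare M/d³ for each.
Moon P: (5.11 × 10¹⁹) / (2.78 × 10⁸)³ = 2.378 × 10⁻⁶
Moon T: (4.93 × 10²⁰) / (2.72 × 10⁸)³ = 2.450 × 10⁻⁵
Ratio (larger/smaller) = 10.3

Moon T, by a factor of ≈ 10.3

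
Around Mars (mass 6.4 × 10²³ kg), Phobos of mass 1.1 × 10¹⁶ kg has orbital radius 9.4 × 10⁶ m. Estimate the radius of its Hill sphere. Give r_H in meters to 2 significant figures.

r_H ≈ a (m/3M)^(1/3)
    = (9.4 × 10⁶) × (1.1 × 10¹⁶ / (3 × 6.4 × 10²³))^(1/3)
    = 1.7 × 10⁴ m

1.7 × 10⁴ m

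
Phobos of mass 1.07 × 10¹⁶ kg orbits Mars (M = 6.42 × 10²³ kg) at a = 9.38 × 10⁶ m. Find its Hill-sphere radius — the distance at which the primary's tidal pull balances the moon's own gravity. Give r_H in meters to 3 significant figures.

1.66 × 10⁴ m

r_H ≈ a (m/3M)^(1/3)
    = (9.38 × 10⁶) × (1.07 × 10¹⁶ / (3 × 6.42 × 10²³))^(1/3)
    = 1.66 × 10⁴ m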